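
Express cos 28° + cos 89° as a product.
cos 28° + cos 89° = 2 cos(58.5°) cos(-30.5°)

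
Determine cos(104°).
cos(104°) = -0.2419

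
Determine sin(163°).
sin(163°) = 0.2924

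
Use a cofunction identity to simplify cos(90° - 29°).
cos(90° - 29°) = sin(29°)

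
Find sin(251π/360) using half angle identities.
sin(251π/360) = √((1 - cos 251π/180)/2) = 0.8141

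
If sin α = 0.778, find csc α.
csc α = 1/sin α = 1.285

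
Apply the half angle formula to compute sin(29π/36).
sin(29π/36) = √((1 - cos 29π/18)/2) = 0.5736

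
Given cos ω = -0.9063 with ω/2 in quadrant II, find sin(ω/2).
sin(ω/2) = ±√((1 - cos ω)/2); positive since ω/2 ∈ QII, so sin(ω/2) = 0.9763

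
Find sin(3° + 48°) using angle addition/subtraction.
sin(3° + 48°) = sin 3° cos 48° + cos 3° sin 48° = 0.7771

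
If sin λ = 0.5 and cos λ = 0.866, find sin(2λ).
sin(2λ) = 2 sin λ cos λ = 0.866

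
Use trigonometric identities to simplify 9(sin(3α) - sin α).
9(sin(3α) - sin α) = 9(2 cos(2α) sin α) (using Sum-to-product)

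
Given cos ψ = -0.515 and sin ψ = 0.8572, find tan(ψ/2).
tan(ψ/2) = sin ψ / (1 + cos ψ) = 1.767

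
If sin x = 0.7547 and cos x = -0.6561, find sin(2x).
sin(2x) = 2 sin x cos x = -0.9903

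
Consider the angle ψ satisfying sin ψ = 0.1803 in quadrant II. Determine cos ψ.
cos ψ = ±√(1 - sin²ψ) = -0.9836 (negative in QII)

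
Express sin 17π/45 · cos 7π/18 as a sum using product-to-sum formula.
sin 17π/45 cos 7π/18 = (1/2)[sin(17π/45+7π/18) + sin(17π/45-7π/18)]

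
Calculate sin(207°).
sin(207°) = -0.454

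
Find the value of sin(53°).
sin(53°) = 0.7986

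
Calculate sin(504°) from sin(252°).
sin(504°) = 2 sin 252° cos 252° = 0.5878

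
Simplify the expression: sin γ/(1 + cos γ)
sin γ/(1 + cos γ) = tan(γ/2) (using Half angle)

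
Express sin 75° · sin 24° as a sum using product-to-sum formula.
sin 75° sin 24° = (1/2)[cos(75°-24°) - cos(75°+24°)]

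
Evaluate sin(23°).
sin(23°) = 0.3907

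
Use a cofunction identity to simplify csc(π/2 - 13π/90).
csc(π/2 - 13π/90) = sec(13π/90)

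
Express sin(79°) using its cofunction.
sin(79°) = cos(90° - 79°) = cos(11°)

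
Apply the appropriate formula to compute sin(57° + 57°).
sin(57° + 57°) = sin 57° cos 57° + cos 57° sin 57° = 0.9135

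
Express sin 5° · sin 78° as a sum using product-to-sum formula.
sin 5° sin 78° = (1/2)[cos(5°-78°) - cos(5°+78°)]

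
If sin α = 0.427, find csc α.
csc α = 1/sin α = 2.342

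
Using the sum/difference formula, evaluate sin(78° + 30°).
sin(78° + 30°) = sin 78° cos 30° + cos 78° sin 30° = 0.9511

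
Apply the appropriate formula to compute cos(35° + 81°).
cos(35° + 81°) = cos 35° cos 81° - sin 35° sin 81° = -0.4384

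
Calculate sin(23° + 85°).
sin(23° + 85°) = sin 23° cos 85° + cos 23° sin 85° = 0.9511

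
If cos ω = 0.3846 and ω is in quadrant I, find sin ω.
sin ω = 0.9231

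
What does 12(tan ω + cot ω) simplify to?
12(tan ω + cot ω) = 12(sec ω csc ω) (using Quotient identities)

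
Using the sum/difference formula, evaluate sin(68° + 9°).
sin(68° + 9°) = sin 68° cos 9° + cos 68° sin 9° = 0.9744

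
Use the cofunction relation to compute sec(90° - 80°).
sec(90° - 80°) = csc(80°) = 1.015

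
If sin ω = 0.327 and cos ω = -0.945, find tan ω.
tan ω = sin ω / cos ω = -0.346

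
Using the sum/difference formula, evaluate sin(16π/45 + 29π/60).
sin(16π/45 + 29π/60) = sin 16π/45 cos 29π/60 + cos 16π/45 sin 29π/60 = 0.4848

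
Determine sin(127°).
sin(127°) = 0.7986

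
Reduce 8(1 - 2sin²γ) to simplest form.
8(1 - 2sin²γ) = 8(cos(2γ)) (using Double angle)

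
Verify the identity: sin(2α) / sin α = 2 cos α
LHS = 2 sin α cos α / sin α = 2 cos α = RHS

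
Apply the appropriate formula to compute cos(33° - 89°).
cos(33° - 89°) = cos 33° cos 89° + sin 33° sin 89° = 0.5592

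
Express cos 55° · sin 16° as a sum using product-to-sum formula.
cos 55° sin 16° = (1/2)[sin(55°+16°) - sin(55°-16°)]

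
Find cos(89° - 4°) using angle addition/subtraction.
cos(89° - 4°) = cos 89° cos 4° + sin 89° sin 4° = 0.08716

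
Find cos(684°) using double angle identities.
cos(684°) = cos²342° - sin²342° = 0.809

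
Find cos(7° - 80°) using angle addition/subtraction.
cos(7° - 80°) = cos 7° cos 80° + sin 7° sin 80° = 0.2924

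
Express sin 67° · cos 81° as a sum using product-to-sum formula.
sin 67° cos 81° = (1/2)[sin(67°+81°) + sin(67°-81°)]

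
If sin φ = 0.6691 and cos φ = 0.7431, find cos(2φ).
cos(2φ) = cos²φ - sin²φ = 0.1045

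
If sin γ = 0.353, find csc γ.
csc γ = 1/sin γ = 2.833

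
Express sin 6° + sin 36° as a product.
sin 6° + sin 36° = 2 sin(21°) cos(-15°)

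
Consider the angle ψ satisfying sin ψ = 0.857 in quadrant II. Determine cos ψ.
cos ψ = ±√(1 - sin²ψ) = -0.5153 (negative in QII)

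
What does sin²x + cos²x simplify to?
sin²x + cos²x = 1 (using Pythagorean identity)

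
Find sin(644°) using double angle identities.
sin(644°) = 2 sin 322° cos 322° = -0.9703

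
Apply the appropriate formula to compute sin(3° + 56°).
sin(3° + 56°) = sin 3° cos 56° + cos 3° sin 56° = 0.8572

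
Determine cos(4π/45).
cos(4π/45) = 0.9613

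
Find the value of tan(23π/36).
tan(23π/36) = -2.145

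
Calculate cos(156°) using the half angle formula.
cos(156°) = -√((1 + cos 312°)/2) = -0.9135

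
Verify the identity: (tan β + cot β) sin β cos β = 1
LHS = (sin β/cos β + cos β/sin β) sin β cos β = ((sin²β + cos²β)/(sin β cos β)) · sin β cos β = sin²β + cos²β = 1 = RHS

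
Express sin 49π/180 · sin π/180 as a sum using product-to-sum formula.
sin 49π/180 sin π/180 = (1/2)[cos(49π/180-π/180) - cos(49π/180+π/180)]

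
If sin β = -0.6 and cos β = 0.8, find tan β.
tan β = sin β / cos β = -0.75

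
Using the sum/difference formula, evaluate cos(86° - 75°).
cos(86° - 75°) = cos 86° cos 75° + sin 86° sin 75° = 0.9816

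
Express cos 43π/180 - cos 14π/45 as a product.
cos 43π/180 - cos 14π/45 = -2 sin(11π/40) sin(-13π/360)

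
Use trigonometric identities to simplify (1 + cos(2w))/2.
(1 + cos(2w))/2 = cos²w (using Power reduction)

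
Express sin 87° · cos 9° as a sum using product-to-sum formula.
sin 87° cos 9° = (1/2)[sin(87°+9°) + sin(87°-9°)]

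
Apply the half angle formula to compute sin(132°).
sin(132°) = √((1 - cos 264°)/2) = 0.7431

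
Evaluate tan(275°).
tan(275°) = -11.43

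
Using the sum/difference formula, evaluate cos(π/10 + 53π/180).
cos(π/10 + 53π/180) = cos π/10 cos 53π/180 - sin π/10 sin 53π/180 = 0.3256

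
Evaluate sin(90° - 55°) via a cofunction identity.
sin(90° - 55°) = cos(55°) = 0.5736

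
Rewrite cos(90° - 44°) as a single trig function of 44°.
cos(90° - 44°) = sin(44°)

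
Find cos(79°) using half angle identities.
cos(79°) = √((1 + cos 158°)/2) = 0.1908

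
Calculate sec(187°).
sec(187°) = -1.008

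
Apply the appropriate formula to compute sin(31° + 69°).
sin(31° + 69°) = sin 31° cos 69° + cos 31° sin 69° = 0.9848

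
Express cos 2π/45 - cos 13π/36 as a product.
cos 2π/45 - cos 13π/36 = -2 sin(73π/360) sin(-19π/120)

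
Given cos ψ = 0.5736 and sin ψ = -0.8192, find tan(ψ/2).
tan(ψ/2) = sin ψ / (1 + cos ψ) = -0.5206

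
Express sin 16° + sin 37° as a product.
sin 16° + sin 37° = 2 sin(26.5°) cos(-10.5°)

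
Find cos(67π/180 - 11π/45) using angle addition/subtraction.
cos(67π/180 - 11π/45) = cos 67π/180 cos 11π/45 + sin 67π/180 sin 11π/45 = 0.9205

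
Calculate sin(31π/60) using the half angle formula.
sin(31π/60) = √((1 - cos 31π/30)/2) = 0.9986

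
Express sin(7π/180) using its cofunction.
sin(7π/180) = cos(π/2 - 7π/180) = cos(83π/180)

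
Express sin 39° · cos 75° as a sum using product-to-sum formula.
sin 39° cos 75° = (1/2)[sin(39°+75°) + sin(39°-75°)]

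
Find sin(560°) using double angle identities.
sin(560°) = 2 sin 280° cos 280° = -0.342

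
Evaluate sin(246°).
sin(246°) = -0.9135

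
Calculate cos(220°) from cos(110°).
cos(220°) = cos²110° - sin²110° = -0.766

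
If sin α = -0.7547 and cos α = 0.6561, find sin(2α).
sin(2α) = 2 sin α cos α = -0.9903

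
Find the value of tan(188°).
tan(188°) = 0.1405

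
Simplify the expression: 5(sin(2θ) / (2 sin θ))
5(sin(2θ) / (2 sin θ)) = 5(cos θ) (using Double angle)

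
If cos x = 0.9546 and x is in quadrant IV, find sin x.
sin x = -0.2979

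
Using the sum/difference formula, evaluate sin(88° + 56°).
sin(88° + 56°) = sin 88° cos 56° + cos 88° sin 56° = 0.5878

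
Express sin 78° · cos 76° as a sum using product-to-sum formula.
sin 78° cos 76° = (1/2)[sin(78°+76°) + sin(78°-76°)]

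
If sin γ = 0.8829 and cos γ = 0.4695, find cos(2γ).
cos(2γ) = cos²γ - sin²γ = -0.5591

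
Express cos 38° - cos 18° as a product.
cos 38° - cos 18° = -2 sin(28°) sin(10°)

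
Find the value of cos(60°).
cos(60°) = 1/2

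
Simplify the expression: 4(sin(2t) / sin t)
4(sin(2t) / sin t) = 4(2 cos t) (using Double angle)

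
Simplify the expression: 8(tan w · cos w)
8(tan w · cos w) = 8(sin w) (using Quotient identity)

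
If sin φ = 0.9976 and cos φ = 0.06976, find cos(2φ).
cos(2φ) = cos²φ - sin²φ = -0.9903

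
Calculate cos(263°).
cos(263°) = -0.1219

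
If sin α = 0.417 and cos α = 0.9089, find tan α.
tan α = sin α / cos α = 0.4588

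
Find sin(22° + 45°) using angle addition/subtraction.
sin(22° + 45°) = sin 22° cos 45° + cos 22° sin 45° = 0.9205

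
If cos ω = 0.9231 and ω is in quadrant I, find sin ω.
sin ω = 0.3846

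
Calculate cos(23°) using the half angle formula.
cos(23°) = √((1 + cos 46°)/2) = 0.9205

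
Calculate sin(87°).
sin(87°) = 0.9986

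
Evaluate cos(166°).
cos(166°) = -0.9703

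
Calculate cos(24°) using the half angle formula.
cos(24°) = √((1 + cos 48°)/2) = 0.9135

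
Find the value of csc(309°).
csc(309°) = -1.287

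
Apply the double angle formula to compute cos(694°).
cos(694°) = cos²347° - sin²347° = 0.8988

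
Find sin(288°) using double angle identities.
sin(288°) = 2 sin 144° cos 144° = -0.9511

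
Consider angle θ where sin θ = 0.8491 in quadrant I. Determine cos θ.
cos θ = √(1 - sin²θ) = 0.5282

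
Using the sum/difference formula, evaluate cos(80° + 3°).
cos(80° + 3°) = cos 80° cos 3° - sin 80° sin 3° = 0.1219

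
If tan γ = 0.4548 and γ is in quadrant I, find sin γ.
sin γ = 0.414 (using tan²γ + 1 = sec²γ)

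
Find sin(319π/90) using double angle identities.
sin(319π/90) = 2 sin 319π/180 cos 319π/180 = -0.9903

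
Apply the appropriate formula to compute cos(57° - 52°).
cos(57° - 52°) = cos 57° cos 52° + sin 57° sin 52° = 0.9962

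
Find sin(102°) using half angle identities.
sin(102°) = √((1 - cos 204°)/2) = 0.9781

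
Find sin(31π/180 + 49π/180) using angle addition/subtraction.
sin(31π/180 + 49π/180) = sin 31π/180 cos 49π/180 + cos 31π/180 sin 49π/180 = 0.9848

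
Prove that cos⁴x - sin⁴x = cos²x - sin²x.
LHS = (cos²x - sin²x)(cos²x + sin²x) = (cos²x - sin²x) · 1 = cos²x - sin²x = RHS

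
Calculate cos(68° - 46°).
cos(68° - 46°) = cos 68° cos 46° + sin 68° sin 46° = 0.9272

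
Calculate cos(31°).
cos(31°) = 0.8572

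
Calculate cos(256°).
cos(256°) = -0.2419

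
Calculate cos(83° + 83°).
cos(83° + 83°) = cos 83° cos 83° - sin 83° sin 83° = -0.9703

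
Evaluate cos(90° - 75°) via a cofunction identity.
cos(90° - 75°) = sin(75°) = (√6+√2)/4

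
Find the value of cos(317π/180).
cos(317π/180) = 0.7314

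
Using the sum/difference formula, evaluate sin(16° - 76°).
sin(16° - 76°) = sin 16° cos 76° - cos 16° sin 76° = -√3/2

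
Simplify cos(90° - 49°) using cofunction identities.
cos(90° - 49°) = sin(49°)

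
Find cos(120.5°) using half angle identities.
cos(120.5°) = -√((1 + cos 241°)/2) = -0.5075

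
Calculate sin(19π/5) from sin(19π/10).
sin(19π/5) = 2 sin 19π/10 cos 19π/10 = -0.5878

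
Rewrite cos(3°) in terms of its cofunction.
cos(3°) = sin(90° - 3°) = sin(87°)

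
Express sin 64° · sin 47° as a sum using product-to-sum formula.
sin 64° sin 47° = (1/2)[cos(64°-47°) - cos(64°+47°)]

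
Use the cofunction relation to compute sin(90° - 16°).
sin(90° - 16°) = cos(16°) = 0.9613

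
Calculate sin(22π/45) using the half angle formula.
sin(22π/45) = √((1 - cos 44π/45)/2) = 0.9994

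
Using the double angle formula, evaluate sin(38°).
sin(38°) = 2 sin 19° cos 19° = 0.6157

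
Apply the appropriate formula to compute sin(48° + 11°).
sin(48° + 11°) = sin 48° cos 11° + cos 48° sin 11° = 0.8572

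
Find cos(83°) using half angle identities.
cos(83°) = √((1 + cos 166°)/2) = 0.1219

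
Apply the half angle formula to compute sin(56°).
sin(56°) = √((1 - cos 112°)/2) = 0.829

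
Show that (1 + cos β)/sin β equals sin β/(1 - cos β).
RHS = sin β(1 + cos β) / ((1 - cos β)(1 + cos β)) = sin β(1 + cos β) / (1 - cos²β) = sin β(1 + cos β) / sin²β = (1 + cos β)/sin β = LHS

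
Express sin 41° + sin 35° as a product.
sin 41° + sin 35° = 2 sin(38°) cos(3°)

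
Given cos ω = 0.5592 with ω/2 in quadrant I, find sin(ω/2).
sin(ω/2) = ±√((1 - cos ω)/2); positive since ω/2 ∈ QI, so sin(ω/2) = 0.4695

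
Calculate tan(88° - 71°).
tan(88° - 71°) = (tan 88° - tan 71°)/(1 + tan 88° tan 71°) = 0.3057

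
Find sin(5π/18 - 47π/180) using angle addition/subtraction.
sin(5π/18 - 47π/180) = sin 5π/18 cos 47π/180 - cos 5π/18 sin 47π/180 = 0.05234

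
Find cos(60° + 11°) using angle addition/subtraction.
cos(60° + 11°) = cos 60° cos 11° - sin 60° sin 11° = 0.3256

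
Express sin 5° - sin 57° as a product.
sin 5° - sin 57° = 2 cos(31°) sin(-26°)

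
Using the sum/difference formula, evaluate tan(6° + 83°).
tan(6° + 83°) = (tan 6° + tan 83°)/(1 - tan 6° tan 83°) = 57.29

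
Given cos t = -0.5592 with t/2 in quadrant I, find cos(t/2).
cos(t/2) = ±√((1 + cos t)/2); positive since t/2 ∈ QI, so cos(t/2) = 0.4695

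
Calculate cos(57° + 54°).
cos(57° + 54°) = cos 57° cos 54° - sin 57° sin 54° = -0.3584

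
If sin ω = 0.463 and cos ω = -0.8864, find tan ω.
tan ω = sin ω / cos ω = -0.5223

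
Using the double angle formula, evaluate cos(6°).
cos(6°) = cos²3° - sin²3° = 0.9945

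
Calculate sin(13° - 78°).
sin(13° - 78°) = sin 13° cos 78° - cos 13° sin 78° = -0.9063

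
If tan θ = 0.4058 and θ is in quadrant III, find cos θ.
cos θ = -0.9266 (using tan²θ + 1 = sec²θ)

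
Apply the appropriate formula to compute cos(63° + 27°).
cos(63° + 27°) = cos 63° cos 27° - sin 63° sin 27° = 0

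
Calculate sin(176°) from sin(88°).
sin(176°) = 2 sin 88° cos 88° = 0.06976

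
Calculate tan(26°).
tan(26°) = 0.4877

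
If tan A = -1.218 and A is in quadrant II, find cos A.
cos A = -0.6345 (using tan²A + 1 = sec²A)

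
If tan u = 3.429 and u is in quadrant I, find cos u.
cos u = 0.28 (using tan²u + 1 = sec²u)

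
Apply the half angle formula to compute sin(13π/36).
sin(13π/36) = √((1 - cos 13π/18)/2) = 0.9063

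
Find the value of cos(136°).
cos(136°) = -0.7193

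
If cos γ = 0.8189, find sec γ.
sec γ = 1/cos γ = 1.221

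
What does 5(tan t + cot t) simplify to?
5(tan t + cot t) = 5(sec t csc t) (using Quotient identities)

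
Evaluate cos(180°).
cos(180°) = -1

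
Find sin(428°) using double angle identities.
sin(428°) = 2 sin 214° cos 214° = 0.9272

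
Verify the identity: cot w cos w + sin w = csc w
LHS = cos²w/sin w + sin w = (cos²w + sin²w)/sin w = 1/sin w = csc w = RHS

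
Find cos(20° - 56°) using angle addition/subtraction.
cos(20° - 56°) = cos 20° cos 56° + sin 20° sin 56° = 0.809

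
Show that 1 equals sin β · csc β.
RHS = sin β · (1/sin β) = 1 = LHS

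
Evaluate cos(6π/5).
cos(6π/5) = -0.809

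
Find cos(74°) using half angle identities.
cos(74°) = √((1 + cos 148°)/2) = 0.2756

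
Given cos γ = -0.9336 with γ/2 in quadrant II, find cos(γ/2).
cos(γ/2) = ±√((1 + cos γ)/2); negative since γ/2 ∈ QII, so cos(γ/2) = -0.1822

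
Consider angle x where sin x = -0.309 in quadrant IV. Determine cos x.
cos x = √(1 - sin²x) = 0.9511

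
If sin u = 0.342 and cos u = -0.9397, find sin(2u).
sin(2u) = 2 sin u cos u = -0.6428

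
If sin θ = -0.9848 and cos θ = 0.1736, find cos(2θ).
cos(2θ) = cos²θ - sin²θ = -0.9397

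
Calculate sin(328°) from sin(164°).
sin(328°) = 2 sin 164° cos 164° = -0.5299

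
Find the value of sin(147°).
sin(147°) = 0.5446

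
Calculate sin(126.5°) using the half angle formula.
sin(126.5°) = √((1 - cos 253°)/2) = 0.8039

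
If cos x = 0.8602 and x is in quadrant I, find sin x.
sin x = 0.51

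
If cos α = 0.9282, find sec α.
sec α = 1/cos α = 1.077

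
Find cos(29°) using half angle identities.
cos(29°) = √((1 + cos 58°)/2) = 0.8746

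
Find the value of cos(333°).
cos(333°) = 0.891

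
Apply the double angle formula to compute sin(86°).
sin(86°) = 2 sin 43° cos 43° = 0.9976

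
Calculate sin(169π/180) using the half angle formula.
sin(169π/180) = √((1 - cos 169π/90)/2) = 0.1908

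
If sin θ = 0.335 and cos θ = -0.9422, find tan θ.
tan θ = sin θ / cos θ = -0.3556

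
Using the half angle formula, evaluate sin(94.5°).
sin(94.5°) = √((1 - cos 189°)/2) = 0.9969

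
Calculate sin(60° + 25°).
sin(60° + 25°) = sin 60° cos 25° + cos 60° sin 25° = 0.9962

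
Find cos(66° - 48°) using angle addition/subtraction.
cos(66° - 48°) = cos 66° cos 48° + sin 66° sin 48° = 0.9511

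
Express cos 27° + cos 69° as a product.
cos 27° + cos 69° = 2 cos(48°) cos(-21°)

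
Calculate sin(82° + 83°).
sin(82° + 83°) = sin 82° cos 83° + cos 82° sin 83° = (√6-√2)/4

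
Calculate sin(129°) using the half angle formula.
sin(129°) = √((1 - cos 258°)/2) = 0.7771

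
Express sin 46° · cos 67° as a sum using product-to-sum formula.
sin 46° cos 67° = (1/2)[sin(46°+67°) + sin(46°-67°)]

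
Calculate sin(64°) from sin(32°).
sin(64°) = 2 sin 32° cos 32° = 0.8988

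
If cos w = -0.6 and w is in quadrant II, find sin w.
sin w = 0.8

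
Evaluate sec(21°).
sec(21°) = 1.071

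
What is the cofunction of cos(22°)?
cos(22°) = sin(90° - 22°) = sin(68°)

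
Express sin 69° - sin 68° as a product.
sin 69° - sin 68° = 2 cos(68.5°) sin(0.5°)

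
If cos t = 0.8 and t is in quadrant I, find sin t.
sin t = 0.6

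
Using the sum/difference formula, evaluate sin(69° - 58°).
sin(69° - 58°) = sin 69° cos 58° - cos 69° sin 58° = 0.1908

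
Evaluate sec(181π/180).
sec(181π/180) = -1.0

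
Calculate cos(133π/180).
cos(133π/180) = -0.682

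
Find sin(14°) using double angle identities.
sin(14°) = 2 sin 7° cos 7° = 0.2419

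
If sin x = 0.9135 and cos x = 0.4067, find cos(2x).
cos(2x) = cos²x - sin²x = -0.6691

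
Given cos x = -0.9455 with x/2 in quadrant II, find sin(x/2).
sin(x/2) = ±√((1 - cos x)/2); positive since x/2 ∈ QII, so sin(x/2) = 0.9863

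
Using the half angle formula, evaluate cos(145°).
cos(145°) = -√((1 + cos 290°)/2) = -0.8192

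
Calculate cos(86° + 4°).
cos(86° + 4°) = cos 86° cos 4° - sin 86° sin 4° = 0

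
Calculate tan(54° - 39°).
tan(54° - 39°) = (tan 54° - tan 39°)/(1 + tan 54° tan 39°) = 2-√3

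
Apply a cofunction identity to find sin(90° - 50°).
sin(90° - 50°) = cos(50°) = 0.6428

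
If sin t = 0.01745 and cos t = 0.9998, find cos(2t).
cos(2t) = cos²t - sin²t = 0.9993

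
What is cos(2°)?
cos(2°) = 0.9994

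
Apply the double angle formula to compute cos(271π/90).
cos(271π/90) = cos²271π/180 - sin²271π/180 = -0.9994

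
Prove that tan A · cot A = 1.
LHS = (sin A/cos A) · (cos A/sin A) = 1 = RHS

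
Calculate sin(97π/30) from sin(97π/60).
sin(97π/30) = 2 sin 97π/60 cos 97π/60 = -0.6691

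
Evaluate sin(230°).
sin(230°) = -0.766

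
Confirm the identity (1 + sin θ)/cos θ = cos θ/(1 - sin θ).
LHS = (1 + sin θ)(1 - sin θ) / (cos θ(1 - sin θ)) = (1 - sin²θ) / (cos θ(1 - sin θ)) = cos²θ / (cos θ(1 - sin θ)) = cos θ/(1 - sin θ) = RHS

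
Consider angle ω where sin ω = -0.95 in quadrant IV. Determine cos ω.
cos ω = √(1 - sin²ω) = 0.3122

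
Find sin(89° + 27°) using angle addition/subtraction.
sin(89° + 27°) = sin 89° cos 27° + cos 89° sin 27° = 0.8988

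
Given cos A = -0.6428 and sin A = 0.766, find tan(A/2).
tan(A/2) = sin A / (1 + cos A) = 2.144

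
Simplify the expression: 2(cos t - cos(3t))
2(cos t - cos(3t)) = 2(2 sin(2t) sin t) (using Sum-to-product)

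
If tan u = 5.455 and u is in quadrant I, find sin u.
sin u = 0.9836 (using tan²u + 1 = sec²u)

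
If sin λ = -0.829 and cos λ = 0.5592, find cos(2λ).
cos(2λ) = cos²λ - sin²λ = -0.3745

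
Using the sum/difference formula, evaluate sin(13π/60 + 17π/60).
sin(13π/60 + 17π/60) = sin 13π/60 cos 17π/60 + cos 13π/60 sin 17π/60 = 1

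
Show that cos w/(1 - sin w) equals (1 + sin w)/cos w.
RHS = (1 + sin w)(1 - sin w) / (cos w(1 - sin w)) = (1 - sin²w) / (cos w(1 - sin w)) = cos²w / (cos w(1 - sin w)) = cos w/(1 - sin w) = LHS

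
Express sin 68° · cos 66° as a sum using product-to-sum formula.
sin 68° cos 66° = (1/2)[sin(68°+66°) + sin(68°-66°)]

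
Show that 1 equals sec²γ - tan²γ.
RHS = 1/cos²γ - sin²γ/cos²γ = (1 - sin²γ)/cos²γ = cos²γ/cos²γ = 1 = LHS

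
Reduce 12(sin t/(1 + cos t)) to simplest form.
12(sin t/(1 + cos t)) = 12(tan(t/2)) (using Half angle)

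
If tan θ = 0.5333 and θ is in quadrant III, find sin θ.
sin θ = -0.4706 (using tan²θ + 1 = sec²θ)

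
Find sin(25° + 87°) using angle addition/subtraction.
sin(25° + 87°) = sin 25° cos 87° + cos 25° sin 87° = 0.9272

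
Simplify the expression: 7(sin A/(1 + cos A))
7(sin A/(1 + cos A)) = 7(tan(A/2)) (using Half angle)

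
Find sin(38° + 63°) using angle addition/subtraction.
sin(38° + 63°) = sin 38° cos 63° + cos 38° sin 63° = 0.9816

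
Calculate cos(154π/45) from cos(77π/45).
cos(154π/45) = 1 - 2sin²77π/45 = -0.2419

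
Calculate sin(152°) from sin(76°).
sin(152°) = 2 sin 76° cos 76° = 0.4695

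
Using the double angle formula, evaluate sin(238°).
sin(238°) = 2 sin 119° cos 119° = -0.848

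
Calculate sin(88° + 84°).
sin(88° + 84°) = sin 88° cos 84° + cos 88° sin 84° = 0.1392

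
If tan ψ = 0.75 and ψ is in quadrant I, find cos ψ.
cos ψ = 0.8 (using tan²ψ + 1 = sec²ψ)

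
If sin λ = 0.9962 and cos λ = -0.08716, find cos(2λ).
cos(2λ) = cos²λ - sin²λ = -0.9848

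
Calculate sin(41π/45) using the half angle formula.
sin(41π/45) = √((1 - cos 82π/45)/2) = 0.2756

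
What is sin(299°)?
sin(299°) = -0.8746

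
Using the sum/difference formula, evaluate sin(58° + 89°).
sin(58° + 89°) = sin 58° cos 89° + cos 58° sin 89° = 0.5446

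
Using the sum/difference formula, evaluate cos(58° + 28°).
cos(58° + 28°) = cos 58° cos 28° - sin 58° sin 28° = 0.06976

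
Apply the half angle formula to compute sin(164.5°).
sin(164.5°) = √((1 - cos 329°)/2) = 0.2672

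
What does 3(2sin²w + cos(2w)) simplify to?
3(2sin²w + cos(2w)) = 3 (using Double angle)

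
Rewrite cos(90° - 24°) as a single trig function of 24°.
cos(90° - 24°) = sin(24°)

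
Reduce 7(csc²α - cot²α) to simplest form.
7(csc²α - cot²α) = 7 (using Pythagorean identity)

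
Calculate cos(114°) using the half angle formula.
cos(114°) = -√((1 + cos 228°)/2) = -0.4067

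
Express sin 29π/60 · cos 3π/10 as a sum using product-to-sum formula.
sin 29π/60 cos 3π/10 = (1/2)[sin(29π/60+3π/10) + sin(29π/60-3π/10)]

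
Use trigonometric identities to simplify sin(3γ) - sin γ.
sin(3γ) - sin γ = 2 cos(2γ) sin γ (using Sum-to-product)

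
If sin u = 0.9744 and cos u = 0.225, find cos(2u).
cos(2u) = cos²u - sin²u = -0.8988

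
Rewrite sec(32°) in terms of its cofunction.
sec(32°) = csc(90° - 32°) = csc(58°)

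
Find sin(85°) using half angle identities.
sin(85°) = √((1 - cos 170°)/2) = 0.9962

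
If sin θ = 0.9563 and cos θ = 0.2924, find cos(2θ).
cos(2θ) = cos²θ - sin²θ = -0.829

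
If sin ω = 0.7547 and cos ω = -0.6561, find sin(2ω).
sin(2ω) = 2 sin ω cos ω = -0.9903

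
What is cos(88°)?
cos(88°) = 0.0349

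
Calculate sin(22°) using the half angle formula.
sin(22°) = √((1 - cos 44°)/2) = 0.3746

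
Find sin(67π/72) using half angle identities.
sin(67π/72) = √((1 - cos 67π/36)/2) = 0.2164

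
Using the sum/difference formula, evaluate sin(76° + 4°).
sin(76° + 4°) = sin 76° cos 4° + cos 76° sin 4° = 0.9848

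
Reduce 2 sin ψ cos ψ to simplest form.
2 sin ψ cos ψ = sin(2ψ) (using Double angle)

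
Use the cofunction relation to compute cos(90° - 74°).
cos(90° - 74°) = sin(74°) = 0.9613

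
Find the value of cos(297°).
cos(297°) = 0.454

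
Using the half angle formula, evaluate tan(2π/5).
tan(2π/5) = sin 4π/5 / (1 + cos 4π/5) = 3.078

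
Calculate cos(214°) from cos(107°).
cos(214°) = cos²107° - sin²107° = -0.829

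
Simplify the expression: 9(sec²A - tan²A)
9(sec²A - tan²A) = 9 (using Pythagorean identity)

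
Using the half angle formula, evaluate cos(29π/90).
cos(29π/90) = √((1 + cos 29π/45)/2) = 0.5299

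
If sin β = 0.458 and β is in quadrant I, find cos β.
cos β = 0.889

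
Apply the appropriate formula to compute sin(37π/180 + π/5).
sin(37π/180 + π/5) = sin 37π/180 cos π/5 + cos 37π/180 sin π/5 = 0.9563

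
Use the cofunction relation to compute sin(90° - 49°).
sin(90° - 49°) = cos(49°) = 0.6561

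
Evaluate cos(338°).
cos(338°) = 0.9272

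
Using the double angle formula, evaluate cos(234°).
cos(234°) = 2cos²117° - 1 = -0.5878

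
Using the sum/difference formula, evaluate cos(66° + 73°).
cos(66° + 73°) = cos 66° cos 73° - sin 66° sin 73° = -0.7547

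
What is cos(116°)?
cos(116°) = -0.4384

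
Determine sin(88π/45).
sin(88π/45) = -0.1392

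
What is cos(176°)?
cos(176°) = -0.9976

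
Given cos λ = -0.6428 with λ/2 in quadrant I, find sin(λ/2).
sin(λ/2) = ±√((1 - cos λ)/2); positive since λ/2 ∈ QI, so sin(λ/2) = 0.9063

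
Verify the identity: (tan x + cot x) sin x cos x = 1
LHS = (sin x/cos x + cos x/sin x) sin x cos x = ((sin²x + cos²x)/(sin x cos x)) · sin x cos x = sin²x + cos²x = 1 = RHS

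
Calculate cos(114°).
cos(114°) = -0.4067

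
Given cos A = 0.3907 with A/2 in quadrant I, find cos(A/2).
cos(A/2) = ±√((1 + cos A)/2); positive since A/2 ∈ QI, so cos(A/2) = 0.8339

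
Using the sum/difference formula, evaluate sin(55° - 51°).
sin(55° - 51°) = sin 55° cos 51° - cos 55° sin 51° = 0.06976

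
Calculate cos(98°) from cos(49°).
cos(98°) = cos²49° - sin²49° = -0.1392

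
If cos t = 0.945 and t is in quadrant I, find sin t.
sin t = 0.3271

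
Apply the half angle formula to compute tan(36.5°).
tan(36.5°) = sin 73° / (1 + cos 73°) = 0.74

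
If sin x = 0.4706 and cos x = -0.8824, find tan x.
tan x = sin x / cos x = -0.5333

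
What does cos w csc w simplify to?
cos w csc w = cot w (using Reciprocal + quotient)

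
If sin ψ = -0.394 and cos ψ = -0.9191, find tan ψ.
tan ψ = sin ψ / cos ψ = 0.4287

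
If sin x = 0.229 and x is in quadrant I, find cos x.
cos x = 0.9734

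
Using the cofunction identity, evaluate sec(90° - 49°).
sec(90° - 49°) = csc(49°) = 1.325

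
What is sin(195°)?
sin(195°) = -(√6-√2)/4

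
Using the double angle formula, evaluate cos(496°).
cos(496°) = cos²248° - sin²248° = -0.7193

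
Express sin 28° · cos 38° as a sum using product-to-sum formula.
sin 28° cos 38° = (1/2)[sin(28°+38°) + sin(28°-38°)]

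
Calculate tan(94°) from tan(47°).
tan(94°) = 2 tan 47° / (1 - tan²47°) = -14.3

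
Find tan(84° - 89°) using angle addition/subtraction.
tan(84° - 89°) = (tan 84° - tan 89°)/(1 + tan 84° tan 89°) = -0.08749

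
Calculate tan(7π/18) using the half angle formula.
tan(7π/18) = sin 7π/9 / (1 + cos 7π/9) = 2.747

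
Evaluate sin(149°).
sin(149°) = 0.515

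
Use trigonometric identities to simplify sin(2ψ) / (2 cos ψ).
sin(2ψ) / (2 cos ψ) = sin ψ (using Double angle)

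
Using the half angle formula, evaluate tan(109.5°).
tan(109.5°) = sin 219° / (1 + cos 219°) = -2.824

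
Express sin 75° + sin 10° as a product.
sin 75° + sin 10° = 2 sin(42.5°) cos(32.5°)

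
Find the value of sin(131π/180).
sin(131π/180) = 0.7547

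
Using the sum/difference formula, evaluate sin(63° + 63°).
sin(63° + 63°) = sin 63° cos 63° + cos 63° sin 63° = 0.809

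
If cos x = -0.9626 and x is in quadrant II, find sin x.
sin x = 0.2709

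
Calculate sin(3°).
sin(3°) = 0.05234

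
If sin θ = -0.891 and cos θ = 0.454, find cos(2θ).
cos(2θ) = cos²θ - sin²θ = -0.5878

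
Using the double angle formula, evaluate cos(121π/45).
cos(121π/45) = cos²121π/90 - sin²121π/90 = -0.5592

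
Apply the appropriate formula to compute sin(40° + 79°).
sin(40° + 79°) = sin 40° cos 79° + cos 40° sin 79° = 0.8746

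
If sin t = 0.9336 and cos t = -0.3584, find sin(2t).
sin(2t) = 2 sin t cos t = -0.6692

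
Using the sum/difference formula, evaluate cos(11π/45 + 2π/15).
cos(11π/45 + 2π/15) = cos 11π/45 cos 2π/15 - sin 11π/45 sin 2π/15 = 0.3746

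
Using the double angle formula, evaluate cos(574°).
cos(574°) = cos²287° - sin²287° = -0.829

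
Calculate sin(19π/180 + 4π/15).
sin(19π/180 + 4π/15) = sin 19π/180 cos 4π/15 + cos 19π/180 sin 4π/15 = 0.9205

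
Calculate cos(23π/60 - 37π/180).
cos(23π/60 - 37π/180) = cos 23π/60 cos 37π/180 + sin 23π/60 sin 37π/180 = 0.848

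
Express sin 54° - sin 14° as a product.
sin 54° - sin 14° = 2 cos(34°) sin(20°)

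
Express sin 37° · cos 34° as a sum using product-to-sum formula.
sin 37° cos 34° = (1/2)[sin(37°+34°) + sin(37°-34°)]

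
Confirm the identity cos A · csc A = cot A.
LHS = cos A · (1/sin A) = cos A/sin A = cot A = RHS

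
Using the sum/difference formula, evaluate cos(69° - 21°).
cos(69° - 21°) = cos 69° cos 21° + sin 69° sin 21° = 0.6691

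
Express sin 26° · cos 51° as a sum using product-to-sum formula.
sin 26° cos 51° = (1/2)[sin(26°+51°) + sin(26°-51°)]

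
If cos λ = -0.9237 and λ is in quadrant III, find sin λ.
sin λ = -0.3831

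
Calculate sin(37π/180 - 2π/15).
sin(37π/180 - 2π/15) = sin 37π/180 cos 2π/15 - cos 37π/180 sin 2π/15 = 0.225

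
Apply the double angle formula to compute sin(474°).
sin(474°) = 2 sin 237° cos 237° = 0.9135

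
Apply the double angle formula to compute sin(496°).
sin(496°) = 2 sin 248° cos 248° = 0.6947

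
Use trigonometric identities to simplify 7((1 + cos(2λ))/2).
7((1 + cos(2λ))/2) = 7(cos²λ) (using Power reduction)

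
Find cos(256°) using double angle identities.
cos(256°) = cos²128° - sin²128° = -0.2419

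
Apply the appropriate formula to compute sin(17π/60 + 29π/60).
sin(17π/60 + 29π/60) = sin 17π/60 cos 29π/60 + cos 17π/60 sin 29π/60 = 0.6691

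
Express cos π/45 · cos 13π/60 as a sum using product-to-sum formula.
cos π/45 cos 13π/60 = (1/2)[cos(π/45-13π/60) + cos(π/45+13π/60)]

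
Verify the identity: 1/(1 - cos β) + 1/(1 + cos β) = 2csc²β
LHS = [(1 + cos β) + (1 - cos β)] / [(1 - cos β)(1 + cos β)] = 2/(1 - cos²β) = 2/sin²β = 2csc²β = RHS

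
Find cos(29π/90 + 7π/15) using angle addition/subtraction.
cos(29π/90 + 7π/15) = cos 29π/90 cos 7π/15 - sin 29π/90 sin 7π/15 = -0.788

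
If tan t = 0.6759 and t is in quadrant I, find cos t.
cos t = 0.8285 (using tan²t + 1 = sec²t)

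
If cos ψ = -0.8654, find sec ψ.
sec ψ = 1/cos ψ = -1.156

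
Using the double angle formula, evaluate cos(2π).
cos(2π) = cos²π - sin²π = 1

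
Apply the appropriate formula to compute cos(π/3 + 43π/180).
cos(π/3 + 43π/180) = cos π/3 cos 43π/180 - sin π/3 sin 43π/180 = -0.225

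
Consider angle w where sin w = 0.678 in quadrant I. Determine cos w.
cos w = √(1 - sin²w) = 0.7351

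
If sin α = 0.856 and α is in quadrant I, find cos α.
cos α = 0.517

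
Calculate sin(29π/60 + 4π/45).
sin(29π/60 + 4π/45) = sin 29π/60 cos 4π/45 + cos 29π/60 sin 4π/45 = 0.9744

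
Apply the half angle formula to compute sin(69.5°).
sin(69.5°) = √((1 - cos 139°)/2) = 0.9367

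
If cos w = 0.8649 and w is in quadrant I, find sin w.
sin w = 0.5019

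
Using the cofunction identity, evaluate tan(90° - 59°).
tan(90° - 59°) = cot(59°) = 0.6009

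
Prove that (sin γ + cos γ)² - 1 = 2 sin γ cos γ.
LHS = sin²γ + 2 sin γ cos γ + cos²γ - 1 = (sin²γ + cos²γ) + 2 sin γ cos γ - 1 = 1 + 2 sin γ cos γ - 1 = 2 sin γ cos γ = RHS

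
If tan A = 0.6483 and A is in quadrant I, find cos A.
cos A = 0.8391 (using tan²A + 1 = sec²A)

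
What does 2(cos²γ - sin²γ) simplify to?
2(cos²γ - sin²γ) = 2(cos(2γ)) (using Double angle)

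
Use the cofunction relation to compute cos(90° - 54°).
cos(90° - 54°) = sin(54°) = 0.809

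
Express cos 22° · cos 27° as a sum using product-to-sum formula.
cos 22° cos 27° = (1/2)[cos(22°-27°) + cos(22°+27°)]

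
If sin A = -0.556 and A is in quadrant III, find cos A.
cos A = -0.8312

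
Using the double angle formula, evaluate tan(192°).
tan(192°) = 2 tan 96° / (1 - tan²96°) = 0.2126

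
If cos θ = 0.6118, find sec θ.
sec θ = 1/cos θ = 1.635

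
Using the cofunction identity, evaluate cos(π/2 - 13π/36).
cos(π/2 - 13π/36) = sin(13π/36) = 0.9063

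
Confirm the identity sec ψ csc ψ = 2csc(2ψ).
RHS = 2/sin(2ψ) = 2/(2 sin ψ cos ψ) = 1/(sin ψ cos ψ) = (1/cos ψ)(1/sin ψ) = sec ψ csc ψ = LHS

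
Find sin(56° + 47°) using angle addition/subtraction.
sin(56° + 47°) = sin 56° cos 47° + cos 56° sin 47° = 0.9744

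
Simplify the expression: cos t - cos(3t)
cos t - cos(3t) = 2 sin(2t) sin t (using Sum-to-product)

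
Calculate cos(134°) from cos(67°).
cos(134°) = cos²67° - sin²67° = -0.6947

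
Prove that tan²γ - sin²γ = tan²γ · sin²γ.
LHS = sin²γ/cos²γ - sin²γ = sin²γ(1/cos²γ - 1) = sin²γ · (1 - cos²γ)/cos²γ = sin²γ · sin²γ/cos²γ = sin²γ · tan²γ = RHS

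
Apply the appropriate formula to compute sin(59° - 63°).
sin(59° - 63°) = sin 59° cos 63° - cos 59° sin 63° = -0.06976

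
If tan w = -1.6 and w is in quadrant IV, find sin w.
sin w = -0.848 (using tan²w + 1 = sec²w)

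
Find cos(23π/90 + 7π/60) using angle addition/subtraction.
cos(23π/90 + 7π/60) = cos 23π/90 cos 7π/60 - sin 23π/90 sin 7π/60 = 0.3907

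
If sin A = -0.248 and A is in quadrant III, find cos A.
cos A = -0.9688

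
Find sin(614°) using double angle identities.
sin(614°) = 2 sin 307° cos 307° = -0.9613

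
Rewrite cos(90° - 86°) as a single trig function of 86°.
cos(90° - 86°) = sin(86°)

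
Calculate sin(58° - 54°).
sin(58° - 54°) = sin 58° cos 54° - cos 58° sin 54° = 0.06976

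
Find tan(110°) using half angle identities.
tan(110°) = sin 220° / (1 + cos 220°) = -2.747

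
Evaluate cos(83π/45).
cos(83π/45) = 0.8829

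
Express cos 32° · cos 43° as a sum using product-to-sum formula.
cos 32° cos 43° = (1/2)[cos(32°-43°) + cos(32°+43°)]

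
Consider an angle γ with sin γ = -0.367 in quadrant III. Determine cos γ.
cos γ = ±√(1 - sin²γ) = -0.9302 (negative in QIII)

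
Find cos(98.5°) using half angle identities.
cos(98.5°) = -√((1 + cos 197°)/2) = -0.1478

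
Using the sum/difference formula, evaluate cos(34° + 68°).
cos(34° + 68°) = cos 34° cos 68° - sin 34° sin 68° = -0.2079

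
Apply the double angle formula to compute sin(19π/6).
sin(19π/6) = 2 sin 19π/12 cos 19π/12 = -1/2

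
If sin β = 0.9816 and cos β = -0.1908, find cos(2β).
cos(2β) = cos²β - sin²β = -0.9271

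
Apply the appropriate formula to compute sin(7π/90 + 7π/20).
sin(7π/90 + 7π/20) = sin 7π/90 cos 7π/20 + cos 7π/90 sin 7π/20 = 0.9744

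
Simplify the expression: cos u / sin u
cos u / sin u = cot u (using Quotient identity)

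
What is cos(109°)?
cos(109°) = -0.3256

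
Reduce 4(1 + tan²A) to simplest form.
4(1 + tan²A) = 4(sec²A) (using Pythagorean identity)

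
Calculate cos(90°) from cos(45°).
cos(90°) = cos²45° - sin²45° = 0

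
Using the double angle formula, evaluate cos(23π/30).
cos(23π/30) = cos²23π/60 - sin²23π/60 = -0.7431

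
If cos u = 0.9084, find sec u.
sec u = 1/cos u = 1.101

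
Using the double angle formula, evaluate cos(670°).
cos(670°) = cos²335° - sin²335° = 0.6428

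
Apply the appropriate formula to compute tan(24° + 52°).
tan(24° + 52°) = (tan 24° + tan 52°)/(1 - tan 24° tan 52°) = 4.011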